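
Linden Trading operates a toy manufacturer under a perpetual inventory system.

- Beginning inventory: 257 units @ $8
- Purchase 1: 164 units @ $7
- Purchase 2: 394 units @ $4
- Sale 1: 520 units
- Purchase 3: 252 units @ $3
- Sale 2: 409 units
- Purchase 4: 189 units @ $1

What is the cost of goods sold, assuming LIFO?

Sale 1 (520) [LIFO — newest first]: 394 @ $4 + 126 @ $7 = $2,458
Sale 2 (409) [LIFO — newest first]: 252 @ $3 + 38 @ $7 + 119 @ $8 = $1,974
Total COGS = $2,458 + $1,974 = $4,432
Ending inventory: 138 @ $8 + 189 @ $1 = $1,293

COGS = $4,432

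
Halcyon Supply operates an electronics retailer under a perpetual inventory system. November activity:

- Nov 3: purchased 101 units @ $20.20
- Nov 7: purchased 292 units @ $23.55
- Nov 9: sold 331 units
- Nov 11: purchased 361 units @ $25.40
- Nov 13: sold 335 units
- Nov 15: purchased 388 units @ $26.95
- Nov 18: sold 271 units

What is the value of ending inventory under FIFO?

Ending inventory = $5,524.75

Nov 9, 331 sold [FIFO — oldest first]: 101 @ $20.20 + 230 @ $23.55 = $7,456.70
Nov 13, 335 sold [FIFO — oldest first]: 62 @ $23.55 + 273 @ $25.40 = $8,394.30
Nov 18, 271 sold [FIFO — oldest first]: 88 @ $25.40 + 183 @ $26.95 = $7,167.05
Total COGS = $7,456.70 + $8,394.30 + $7,167.05 = $23,018.05
Ending inventory: 205 @ $26.95 = $5,524.75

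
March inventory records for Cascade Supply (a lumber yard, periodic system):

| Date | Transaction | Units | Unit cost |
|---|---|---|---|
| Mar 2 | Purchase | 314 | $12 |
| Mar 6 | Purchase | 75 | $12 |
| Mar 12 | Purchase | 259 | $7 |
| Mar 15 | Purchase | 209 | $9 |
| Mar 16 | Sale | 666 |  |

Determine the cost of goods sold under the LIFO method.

COGS = $6,070

Mar 16, 666 sold [LIFO — newest first]: 209 @ $9 + 259 @ $7 + 75 @ $12 + 123 @ $12 = $6,070
Ending inventory: 191 @ $12 = $2,292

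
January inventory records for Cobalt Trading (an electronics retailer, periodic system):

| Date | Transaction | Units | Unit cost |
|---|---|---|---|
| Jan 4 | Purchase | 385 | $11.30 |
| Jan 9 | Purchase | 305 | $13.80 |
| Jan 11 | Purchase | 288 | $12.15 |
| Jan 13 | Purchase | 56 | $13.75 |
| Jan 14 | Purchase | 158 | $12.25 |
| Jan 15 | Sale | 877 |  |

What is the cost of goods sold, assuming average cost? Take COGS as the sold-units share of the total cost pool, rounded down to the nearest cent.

Jan 15, sell 877: 877/1192 × $14,764.20 → $10,862.58
Ending inventory (cost pool remaining) = $3,901.62
Check: goods available $14,764.20 = COGS $10,862.58 + ending $3,901.62

COGS = $10,862.58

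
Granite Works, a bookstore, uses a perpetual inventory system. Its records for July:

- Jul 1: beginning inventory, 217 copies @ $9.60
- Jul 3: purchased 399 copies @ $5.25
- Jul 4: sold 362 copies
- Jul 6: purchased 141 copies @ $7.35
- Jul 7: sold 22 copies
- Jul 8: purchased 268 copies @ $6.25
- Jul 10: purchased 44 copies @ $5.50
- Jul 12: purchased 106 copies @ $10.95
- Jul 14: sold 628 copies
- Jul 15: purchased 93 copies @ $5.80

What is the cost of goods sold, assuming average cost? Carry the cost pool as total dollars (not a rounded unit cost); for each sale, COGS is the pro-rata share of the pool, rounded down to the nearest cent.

COGS = $7,120.89

After Jul 1: 217 on hand, pool $2,083.20 (≈ $9.6000 each)
After Jul 3: 616 on hand, pool $4,177.95 (≈ $6.7824 each)
Jul 4, sell 362: 362/616 × $4,177.95 → $2,455.22
After Jul 6: 395 on hand, pool $2,759.08 (≈ $6.9850 each)
Jul 7, sell 22: 22/395 × $2,759.08 → $153.67
After Jul 8: 641 on hand, pool $4,280.41 (≈ $6.6777 each)
After Jul 10: 685 on hand, pool $4,522.41 (≈ $6.6021 each)
After Jul 12: 791 on hand, pool $5,683.11 (≈ $7.1847 each)
Jul 14, sell 628: 628/791 × $5,683.11 → $4,512.00
After Jul 15: 256 on hand, pool $1,710.51 (≈ $6.6817 each)
Total COGS = $2,455.22 + $153.67 + $4,512.00 = $7,120.89
Ending inventory (cost pool remaining) = $1,710.51
Check: goods available $8,831.40 = COGS $7,120.89 + ending $1,710.51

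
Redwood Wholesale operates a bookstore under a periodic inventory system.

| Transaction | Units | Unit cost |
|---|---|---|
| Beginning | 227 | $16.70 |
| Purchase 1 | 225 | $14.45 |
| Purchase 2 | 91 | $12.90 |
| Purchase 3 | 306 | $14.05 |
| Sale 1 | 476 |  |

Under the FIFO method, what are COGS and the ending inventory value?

Sale 1 (476) [FIFO — oldest first]: 227 @ $16.70 + 225 @ $14.45 + 24 @ $12.90 = $7,351.75
Ending inventory: 67 @ $12.90 + 306 @ $14.05 = $5,163.60

COGS = $7,351.75; ending inventory = $5,163.60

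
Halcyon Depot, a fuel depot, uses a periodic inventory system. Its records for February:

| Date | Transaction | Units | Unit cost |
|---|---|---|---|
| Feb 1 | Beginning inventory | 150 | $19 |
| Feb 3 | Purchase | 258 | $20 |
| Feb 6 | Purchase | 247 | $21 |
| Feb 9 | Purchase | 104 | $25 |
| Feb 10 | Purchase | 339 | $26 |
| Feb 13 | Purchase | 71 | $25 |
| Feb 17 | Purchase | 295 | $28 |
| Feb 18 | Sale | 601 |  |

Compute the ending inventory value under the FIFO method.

Ending inventory = $22,583

Feb 18, 601 sold [FIFO — oldest first]: 150 @ $19 + 258 @ $20 + 193 @ $21 = $12,063
Ending inventory: 54 @ $21 + 104 @ $25 + 339 @ $26 + 71 @ $25 + 295 @ $28 = $22,583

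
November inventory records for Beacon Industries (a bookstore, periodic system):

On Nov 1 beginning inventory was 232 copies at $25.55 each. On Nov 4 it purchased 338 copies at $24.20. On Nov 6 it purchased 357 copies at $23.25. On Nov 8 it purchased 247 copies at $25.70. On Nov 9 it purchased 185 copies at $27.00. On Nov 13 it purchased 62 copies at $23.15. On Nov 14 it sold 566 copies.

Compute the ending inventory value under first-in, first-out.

Ending inventory = $21,175.25

Nov 14, 566 sold [FIFO — oldest first]: 232 @ $25.55 + 334 @ $24.20 = $14,010.40
Ending inventory: 4 @ $24.20 + 357 @ $23.25 + 247 @ $25.70 + 185 @ $27.00 + 62 @ $23.15 = $21,175.25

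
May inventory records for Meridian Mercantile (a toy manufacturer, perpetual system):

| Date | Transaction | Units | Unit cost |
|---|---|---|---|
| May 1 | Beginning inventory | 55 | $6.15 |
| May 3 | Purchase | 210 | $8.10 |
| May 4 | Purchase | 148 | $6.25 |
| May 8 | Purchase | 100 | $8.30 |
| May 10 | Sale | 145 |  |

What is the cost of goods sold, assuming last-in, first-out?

COGS = $1,111.25

May 10, 145 sold [LIFO — newest first]: 100 @ $8.30 + 45 @ $6.25 = $1,111.25
Ending inventory: 55 @ $6.15 + 210 @ $8.10 + 103 @ $6.25 = $2,683.00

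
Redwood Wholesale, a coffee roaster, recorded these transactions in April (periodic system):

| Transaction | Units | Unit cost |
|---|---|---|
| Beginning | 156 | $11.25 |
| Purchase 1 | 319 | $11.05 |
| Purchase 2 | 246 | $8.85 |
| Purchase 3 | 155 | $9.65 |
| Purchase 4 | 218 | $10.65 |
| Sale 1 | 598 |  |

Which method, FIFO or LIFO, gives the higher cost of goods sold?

FIFO

FIFO COGS: 156 @ $11.25 + 319 @ $11.05 + 123 @ $8.85 = $6,368.50
LIFO COGS: 218 @ $10.65 + 155 @ $9.65 + 225 @ $8.85 = $5,808.70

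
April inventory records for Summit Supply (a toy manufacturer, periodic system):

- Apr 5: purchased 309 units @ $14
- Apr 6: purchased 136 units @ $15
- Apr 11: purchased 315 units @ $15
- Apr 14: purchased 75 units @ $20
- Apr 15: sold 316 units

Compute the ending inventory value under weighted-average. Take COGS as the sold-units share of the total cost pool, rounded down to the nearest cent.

Ending inventory = $7,826.03

Apr 15, sell 316: 316/835 × $12,591.00 → $4,764.97
Ending inventory (cost pool remaining) = $7,826.03
Check: goods available $12,591.00 = COGS $4,764.97 + ending $7,826.03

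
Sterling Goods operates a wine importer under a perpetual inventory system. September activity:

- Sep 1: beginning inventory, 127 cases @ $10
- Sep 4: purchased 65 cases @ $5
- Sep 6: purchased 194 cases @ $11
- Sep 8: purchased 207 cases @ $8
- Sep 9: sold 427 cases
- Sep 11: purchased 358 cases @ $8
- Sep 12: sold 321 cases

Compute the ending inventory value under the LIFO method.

Ending inventory = $1,761

Sep 9, 427 sold [LIFO — newest first]: 207 @ $8 + 194 @ $11 + 26 @ $5 = $3,920
Sep 12, 321 sold [LIFO — newest first]: 321 @ $8 = $2,568
Total COGS = $3,920 + $2,568 = $6,488
Ending inventory: 127 @ $10 + 39 @ $5 + 37 @ $8 = $1,761
Check: goods available $8,249 = COGS $6,488 + ending $1,761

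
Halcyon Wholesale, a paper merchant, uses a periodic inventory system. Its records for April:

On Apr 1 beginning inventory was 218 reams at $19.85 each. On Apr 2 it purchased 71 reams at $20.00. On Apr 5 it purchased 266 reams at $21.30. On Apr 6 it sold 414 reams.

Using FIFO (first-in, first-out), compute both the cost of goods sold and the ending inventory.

Apr 6, 414 sold [FIFO — oldest first]: 218 @ $19.85 + 71 @ $20.00 + 125 @ $21.30 = $8,409.80
Ending inventory: 141 @ $21.30 = $3,003.30
Check: goods available $11,413.10 = COGS $8,409.80 + ending $3,003.30

COGS = $8,409.80; ending inventory = $3,003.30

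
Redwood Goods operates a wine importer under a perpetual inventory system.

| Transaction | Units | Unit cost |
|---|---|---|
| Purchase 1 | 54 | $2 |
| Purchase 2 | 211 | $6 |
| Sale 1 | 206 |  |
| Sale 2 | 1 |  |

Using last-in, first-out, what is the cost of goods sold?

Sale 1 (206) [LIFO — newest first]: 206 @ $6 = $1,236
Sale 2 (1) [LIFO — newest first]: 1 @ $6 = $6
Total COGS = $1,236 + $6 = $1,242
Ending inventory: 54 @ $2 + 4 @ $6 = $132

COGS = $1,242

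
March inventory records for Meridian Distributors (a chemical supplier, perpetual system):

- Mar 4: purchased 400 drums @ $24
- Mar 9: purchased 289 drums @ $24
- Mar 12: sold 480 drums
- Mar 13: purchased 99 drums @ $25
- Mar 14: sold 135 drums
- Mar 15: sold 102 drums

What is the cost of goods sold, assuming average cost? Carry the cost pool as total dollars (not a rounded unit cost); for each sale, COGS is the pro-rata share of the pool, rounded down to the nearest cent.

After Mar 4: 400 on hand, pool $9,600.00 (≈ $24.0000 each)
After Mar 9: 689 on hand, pool $16,536.00 (≈ $24.0000 each)
Mar 12, sell 480: 480/689 × $16,536.00 → $11,520.00
After Mar 13: 308 on hand, pool $7,491.00 (≈ $24.3214 each)
Mar 14, sell 135: 135/308 × $7,491.00 → $3,283.39
Mar 15, sell 102: 102/173 × $4,207.61 → $2,480.78
Total COGS = $11,520.00 + $3,283.39 + $2,480.78 = $17,284.17
Ending inventory (cost pool remaining) = $1,726.83

COGS = $17,284.17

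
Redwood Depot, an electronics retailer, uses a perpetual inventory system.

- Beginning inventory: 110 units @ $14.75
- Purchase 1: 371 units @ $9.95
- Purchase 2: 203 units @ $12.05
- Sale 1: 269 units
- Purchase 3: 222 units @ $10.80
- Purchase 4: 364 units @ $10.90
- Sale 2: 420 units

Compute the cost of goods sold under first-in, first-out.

COGS = $7,814.10

Sale 1 (269) [FIFO — oldest first]: 110 @ $14.75 + 159 @ $9.95 = $3,204.55
Sale 2 (420) [FIFO — oldest first]: 212 @ $9.95 + 203 @ $12.05 + 5 @ $10.80 = $4,609.55
Total COGS = $3,204.55 + $4,609.55 = $7,814.10
Ending inventory: 217 @ $10.80 + 364 @ $10.90 = $6,311.20
Check: goods available $14,125.30 = COGS $7,814.10 + ending $6,311.20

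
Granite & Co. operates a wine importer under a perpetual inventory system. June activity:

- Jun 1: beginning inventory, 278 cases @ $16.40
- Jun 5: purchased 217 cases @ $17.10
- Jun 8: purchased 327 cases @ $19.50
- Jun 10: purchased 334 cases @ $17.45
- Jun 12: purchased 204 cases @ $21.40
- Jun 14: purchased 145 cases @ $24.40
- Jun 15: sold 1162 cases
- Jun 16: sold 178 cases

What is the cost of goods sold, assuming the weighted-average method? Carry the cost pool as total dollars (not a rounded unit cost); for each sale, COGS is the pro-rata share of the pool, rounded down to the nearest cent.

After Jun 1: 278 on hand, pool $4,559.20 (≈ $16.4000 each)
After Jun 5: 495 on hand, pool $8,269.90 (≈ $16.7069 each)
After Jun 8: 822 on hand, pool $14,646.40 (≈ $17.8180 each)
After Jun 10: 1156 on hand, pool $20,474.70 (≈ $17.7117 each)
After Jun 12: 1360 on hand, pool $24,840.30 (≈ $18.2649 each)
After Jun 14: 1505 on hand, pool $28,378.30 (≈ $18.8560 each)
Jun 15, sell 1162: 1162/1505 × $28,378.30 → $21,910.68
Jun 16, sell 178: 178/343 × $6,467.62 → $3,356.37
Total COGS = $21,910.68 + $3,356.37 = $25,267.05
Ending inventory (cost pool remaining) = $3,111.25

COGS = $25,267.05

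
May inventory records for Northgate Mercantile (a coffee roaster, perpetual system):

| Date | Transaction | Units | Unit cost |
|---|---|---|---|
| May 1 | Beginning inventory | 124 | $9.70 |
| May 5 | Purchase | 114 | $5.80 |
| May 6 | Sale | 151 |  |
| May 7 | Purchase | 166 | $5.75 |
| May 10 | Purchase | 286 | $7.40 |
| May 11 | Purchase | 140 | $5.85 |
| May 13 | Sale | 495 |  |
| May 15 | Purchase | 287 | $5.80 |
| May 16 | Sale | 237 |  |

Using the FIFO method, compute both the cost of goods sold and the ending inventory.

COGS = $6,061.30; ending inventory = $1,357.20

May 6, 151 sold [FIFO — oldest first]: 124 @ $9.70 + 27 @ $5.80 = $1,359.40
May 13, 495 sold [FIFO — oldest first]: 87 @ $5.80 + 166 @ $5.75 + 242 @ $7.40 = $3,249.90
May 16, 237 sold [FIFO — oldest first]: 44 @ $7.40 + 140 @ $5.85 + 53 @ $5.80 = $1,452.00
Total COGS = $1,359.40 + $3,249.90 + $1,452.00 = $6,061.30
Ending inventory: 234 @ $5.80 = $1,357.20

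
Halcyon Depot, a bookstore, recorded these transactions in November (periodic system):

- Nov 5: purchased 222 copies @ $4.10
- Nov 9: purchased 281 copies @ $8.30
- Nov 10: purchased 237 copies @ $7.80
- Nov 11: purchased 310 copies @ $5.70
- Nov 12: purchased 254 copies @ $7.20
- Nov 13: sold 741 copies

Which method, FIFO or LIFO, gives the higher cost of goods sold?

FIFO

FIFO COGS: 222 @ $4.10 + 281 @ $8.30 + 237 @ $7.80 + 1 @ $5.70 = $5,096.80
LIFO COGS: 254 @ $7.20 + 310 @ $5.70 + 177 @ $7.80 = $4,976.40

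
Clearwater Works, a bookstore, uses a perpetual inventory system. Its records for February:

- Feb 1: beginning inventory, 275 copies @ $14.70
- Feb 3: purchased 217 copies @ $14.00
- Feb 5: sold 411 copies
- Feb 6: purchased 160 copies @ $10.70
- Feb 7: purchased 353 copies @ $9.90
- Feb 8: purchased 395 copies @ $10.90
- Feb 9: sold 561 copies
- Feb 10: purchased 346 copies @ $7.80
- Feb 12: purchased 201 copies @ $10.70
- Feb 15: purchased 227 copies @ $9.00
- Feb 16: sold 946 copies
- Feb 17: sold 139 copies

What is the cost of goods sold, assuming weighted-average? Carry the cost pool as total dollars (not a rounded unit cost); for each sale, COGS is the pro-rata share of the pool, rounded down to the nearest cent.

COGS = $22,364.49

After Feb 1: 275 on hand, pool $4,042.50 (≈ $14.7000 each)
After Feb 3: 492 on hand, pool $7,080.50 (≈ $14.3913 each)
Feb 5, sell 411: 411/492 × $7,080.50 → $5,914.80
After Feb 6: 241 on hand, pool $2,877.70 (≈ $11.9407 each)
After Feb 7: 594 on hand, pool $6,372.40 (≈ $10.7279 each)
After Feb 8: 989 on hand, pool $10,677.90 (≈ $10.7967 each)
Feb 9, sell 561: 561/989 × $10,677.90 → $6,056.92
After Feb 10: 774 on hand, pool $7,319.78 (≈ $9.4571 each)
After Feb 12: 975 on hand, pool $9,470.48 (≈ $9.7133 each)
After Feb 15: 1202 on hand, pool $11,513.48 (≈ $9.5786 each)
Feb 16, sell 946: 946/1202 × $11,513.48 → $9,061.35
Feb 17, sell 139: 139/256 × $2,452.13 → $1,331.42
Total COGS = $5,914.80 + $6,056.92 + $9,061.35 + $1,331.42 = $22,364.49
Ending inventory (cost pool remaining) = $1,120.71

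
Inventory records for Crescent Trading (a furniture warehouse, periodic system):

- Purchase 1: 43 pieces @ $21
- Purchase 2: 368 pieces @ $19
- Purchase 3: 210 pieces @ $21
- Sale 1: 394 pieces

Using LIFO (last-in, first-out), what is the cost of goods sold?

COGS = $7,906

Sale 1 (394) [LIFO — newest first]: 210 @ $21 + 184 @ $19 = $7,906
Ending inventory: 43 @ $21 + 184 @ $19 = $4,399
Check: goods available $12,305 = COGS $7,906 + ending $4,399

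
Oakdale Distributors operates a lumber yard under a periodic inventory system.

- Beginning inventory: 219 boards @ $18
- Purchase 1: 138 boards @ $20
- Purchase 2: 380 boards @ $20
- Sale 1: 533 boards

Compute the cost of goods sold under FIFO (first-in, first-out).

Sale 1 (533) [FIFO — oldest first]: 219 @ $18 + 138 @ $20 + 176 @ $20 = $10,222
Ending inventory: 204 @ $20 = $4,080

COGS = $10,222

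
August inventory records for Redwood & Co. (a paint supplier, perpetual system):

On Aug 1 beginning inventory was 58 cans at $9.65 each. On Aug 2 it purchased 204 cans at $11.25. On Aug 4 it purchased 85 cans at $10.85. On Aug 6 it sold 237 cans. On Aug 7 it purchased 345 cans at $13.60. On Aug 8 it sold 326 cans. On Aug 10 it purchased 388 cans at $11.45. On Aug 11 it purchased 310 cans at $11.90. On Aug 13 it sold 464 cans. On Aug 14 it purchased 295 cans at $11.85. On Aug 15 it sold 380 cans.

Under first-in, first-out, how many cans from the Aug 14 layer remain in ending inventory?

278

Aug 6, 237 sold [FIFO — oldest first]: 58 @ $9.65 + 179 @ $11.25 = $2,573.45
Aug 8, 326 sold [FIFO — oldest first]: 25 @ $11.25 + 85 @ $10.85 + 216 @ $13.60 = $4,141.10
Aug 13, 464 sold [FIFO — oldest first]: 129 @ $13.60 + 335 @ $11.45 = $5,590.15
Aug 15, 380 sold [FIFO — oldest first]: 53 @ $11.45 + 310 @ $11.90 + 17 @ $11.85 = $4,497.30
Total COGS = $2,573.45 + $4,141.10 + $5,590.15 + $4,497.30 = $16,802.00
Ending inventory: 278 @ $11.85 = $3,294.30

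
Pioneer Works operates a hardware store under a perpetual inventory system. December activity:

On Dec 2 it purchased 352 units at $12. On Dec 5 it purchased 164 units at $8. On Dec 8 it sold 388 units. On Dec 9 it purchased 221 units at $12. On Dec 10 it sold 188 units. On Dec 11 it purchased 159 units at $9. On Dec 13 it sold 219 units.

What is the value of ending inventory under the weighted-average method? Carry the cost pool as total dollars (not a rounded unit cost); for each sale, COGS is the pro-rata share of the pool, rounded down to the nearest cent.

After Dec 2: 352 on hand, pool $4,224.00 (≈ $12.0000 each)
After Dec 5: 516 on hand, pool $5,536.00 (≈ $10.7287 each)
Dec 8, sell 388: 388/516 × $5,536.00 → $4,162.72
After Dec 9: 349 on hand, pool $4,025.28 (≈ $11.5338 each)
Dec 10, sell 188: 188/349 × $4,025.28 → $2,168.34
After Dec 11: 320 on hand, pool $3,287.94 (≈ $10.2748 each)
Dec 13, sell 219: 219/320 × $3,287.94 → $2,250.18
Total COGS = $4,162.72 + $2,168.34 + $2,250.18 = $8,581.24
Ending inventory (cost pool remaining) = $1,037.76
Check: goods available $9,619.00 = COGS $8,581.24 + ending $1,037.76

Ending inventory = $1,037.76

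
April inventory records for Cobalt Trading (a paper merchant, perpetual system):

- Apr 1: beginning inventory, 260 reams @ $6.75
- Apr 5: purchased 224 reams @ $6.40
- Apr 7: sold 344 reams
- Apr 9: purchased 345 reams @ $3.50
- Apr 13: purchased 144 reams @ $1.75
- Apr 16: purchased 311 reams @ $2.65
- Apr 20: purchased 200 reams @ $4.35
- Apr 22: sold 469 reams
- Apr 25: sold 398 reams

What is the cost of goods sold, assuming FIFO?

Apr 7, 344 sold [FIFO — oldest first]: 260 @ $6.75 + 84 @ $6.40 = $2,292.60
Apr 22, 469 sold [FIFO — oldest first]: 140 @ $6.40 + 329 @ $3.50 = $2,047.50
Apr 25, 398 sold [FIFO — oldest first]: 16 @ $3.50 + 144 @ $1.75 + 238 @ $2.65 = $938.70
Total COGS = $2,292.60 + $2,047.50 + $938.70 = $5,278.80
Ending inventory: 73 @ $2.65 + 200 @ $4.35 = $1,063.45

COGS = $5,278.80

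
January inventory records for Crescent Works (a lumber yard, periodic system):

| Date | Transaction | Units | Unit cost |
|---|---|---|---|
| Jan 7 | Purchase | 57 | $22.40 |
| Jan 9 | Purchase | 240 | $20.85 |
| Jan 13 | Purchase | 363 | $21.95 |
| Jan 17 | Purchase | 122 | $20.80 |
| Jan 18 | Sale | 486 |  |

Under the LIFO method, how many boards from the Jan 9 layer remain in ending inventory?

Jan 18, 486 sold [LIFO — newest first]: 122 @ $20.80 + 363 @ $21.95 + 1 @ $20.85 = $10,526.30
Ending inventory: 57 @ $22.40 + 239 @ $20.85 = $6,259.95

239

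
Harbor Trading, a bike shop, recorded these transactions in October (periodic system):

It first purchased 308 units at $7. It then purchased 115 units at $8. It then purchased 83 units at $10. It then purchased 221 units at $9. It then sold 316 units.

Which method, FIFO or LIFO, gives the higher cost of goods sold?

LIFO

FIFO COGS: 308 @ $7 + 8 @ $8 = $2,220
LIFO COGS: 221 @ $9 + 83 @ $10 + 12 @ $8 = $2,915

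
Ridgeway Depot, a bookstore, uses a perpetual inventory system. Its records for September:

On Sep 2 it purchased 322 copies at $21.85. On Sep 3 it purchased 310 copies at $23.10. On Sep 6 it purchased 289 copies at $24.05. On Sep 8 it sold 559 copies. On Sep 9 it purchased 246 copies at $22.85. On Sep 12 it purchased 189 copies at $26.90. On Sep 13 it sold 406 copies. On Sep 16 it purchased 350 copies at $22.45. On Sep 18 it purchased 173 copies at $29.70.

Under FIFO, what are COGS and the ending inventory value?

Sep 8, 559 sold [FIFO — oldest first]: 322 @ $21.85 + 237 @ $23.10 = $12,510.40
Sep 13, 406 sold [FIFO — oldest first]: 73 @ $23.10 + 289 @ $24.05 + 44 @ $22.85 = $9,642.15
Total COGS = $12,510.40 + $9,642.15 = $22,152.55
Ending inventory: 202 @ $22.85 + 189 @ $26.90 + 350 @ $22.45 + 173 @ $29.70 = $22,695.40
Check: goods available $44,847.95 = COGS $22,152.55 + ending $22,695.40

COGS = $22,152.55; ending inventory = $22,695.40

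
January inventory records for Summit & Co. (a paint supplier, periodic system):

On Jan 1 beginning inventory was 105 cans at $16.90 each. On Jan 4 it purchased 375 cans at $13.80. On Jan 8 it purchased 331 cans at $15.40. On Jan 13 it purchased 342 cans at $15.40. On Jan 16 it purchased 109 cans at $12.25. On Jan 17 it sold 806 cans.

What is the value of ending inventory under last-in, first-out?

Jan 17, 806 sold [LIFO — newest first]: 109 @ $12.25 + 342 @ $15.40 + 331 @ $15.40 + 24 @ $13.80 = $12,030.65
Ending inventory: 105 @ $16.90 + 351 @ $13.80 = $6,618.30

Ending inventory = $6,618.30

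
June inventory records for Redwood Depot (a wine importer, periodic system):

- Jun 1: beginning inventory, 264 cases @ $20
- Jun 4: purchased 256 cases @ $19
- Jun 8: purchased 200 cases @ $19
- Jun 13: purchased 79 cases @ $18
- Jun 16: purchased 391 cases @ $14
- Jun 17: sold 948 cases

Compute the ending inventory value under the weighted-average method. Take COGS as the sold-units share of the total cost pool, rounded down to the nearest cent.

Jun 17, sell 948: 948/1190 × $20,840.00 → $16,601.94
Ending inventory (cost pool remaining) = $4,238.06

Ending inventory = $4,238.06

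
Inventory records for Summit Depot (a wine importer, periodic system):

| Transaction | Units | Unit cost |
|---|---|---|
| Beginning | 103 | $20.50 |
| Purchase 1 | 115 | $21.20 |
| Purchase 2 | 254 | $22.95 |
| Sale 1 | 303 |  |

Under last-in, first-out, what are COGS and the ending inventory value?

Sale 1 (303) [LIFO — newest first]: 254 @ $22.95 + 49 @ $21.20 = $6,868.10
Ending inventory: 103 @ $20.50 + 66 @ $21.20 = $3,510.70

COGS = $6,868.10; ending inventory = $3,510.70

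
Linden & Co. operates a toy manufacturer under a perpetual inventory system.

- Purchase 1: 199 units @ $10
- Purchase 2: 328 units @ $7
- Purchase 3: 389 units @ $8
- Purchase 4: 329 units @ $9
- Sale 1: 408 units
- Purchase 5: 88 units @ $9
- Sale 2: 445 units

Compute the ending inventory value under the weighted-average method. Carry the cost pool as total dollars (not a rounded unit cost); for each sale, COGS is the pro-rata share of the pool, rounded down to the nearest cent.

After Purchase 1: 199 on hand, pool $1,990.00 (≈ $10.0000 each)
After Purchase 2: 527 on hand, pool $4,286.00 (≈ $8.1328 each)
After Purchase 3: 916 on hand, pool $7,398.00 (≈ $8.0764 each)
After Purchase 4: 1245 on hand, pool $10,359.00 (≈ $8.3205 each)
Sale 1, sell 408: 408/1245 × $10,359.00 → $3,394.75
After Purchase 5: 925 on hand, pool $7,756.25 (≈ $8.3851 each)
Sale 2, sell 445: 445/925 × $7,756.25 → $3,731.38
Total COGS = $3,394.75 + $3,731.38 = $7,126.13
Ending inventory (cost pool remaining) = $4,024.87
Check: goods available $11,151.00 = COGS $7,126.13 + ending $4,024.87

Ending inventory = $4,024.87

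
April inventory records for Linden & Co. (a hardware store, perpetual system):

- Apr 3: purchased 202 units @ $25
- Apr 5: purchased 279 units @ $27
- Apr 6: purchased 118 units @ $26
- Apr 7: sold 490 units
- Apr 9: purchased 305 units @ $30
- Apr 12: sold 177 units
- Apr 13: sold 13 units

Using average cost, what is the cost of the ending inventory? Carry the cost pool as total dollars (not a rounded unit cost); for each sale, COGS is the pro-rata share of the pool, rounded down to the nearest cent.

After Apr 3: 202 on hand, pool $5,050.00 (≈ $25.0000 each)
After Apr 5: 481 on hand, pool $12,583.00 (≈ $26.1601 each)
After Apr 6: 599 on hand, pool $15,651.00 (≈ $26.1285 each)
Apr 7, sell 490: 490/599 × $15,651.00 → $12,802.98
After Apr 9: 414 on hand, pool $11,998.02 (≈ $28.9807 each)
Apr 12, sell 177: 177/414 × $11,998.02 → $5,129.58
Apr 13, sell 13: 13/237 × $6,868.44 → $376.74
Total COGS = $12,802.98 + $5,129.58 + $376.74 = $18,309.30
Ending inventory (cost pool remaining) = $6,491.70

Ending inventory = $6,491.70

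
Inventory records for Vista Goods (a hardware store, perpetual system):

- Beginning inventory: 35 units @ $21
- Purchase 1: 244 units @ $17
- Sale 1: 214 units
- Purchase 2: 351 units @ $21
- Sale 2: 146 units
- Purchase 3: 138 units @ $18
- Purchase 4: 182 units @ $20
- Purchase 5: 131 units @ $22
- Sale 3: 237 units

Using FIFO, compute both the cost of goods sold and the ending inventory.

COGS = $11,561; ending inventory = $9,699

Sale 1 (214) [FIFO — oldest first]: 35 @ $21 + 179 @ $17 = $3,778
Sale 2 (146) [FIFO — oldest first]: 65 @ $17 + 81 @ $21 = $2,806
Sale 3 (237) [FIFO — oldest first]: 237 @ $21 = $4,977
Total COGS = $3,778 + $2,806 + $4,977 = $11,561
Ending inventory: 33 @ $21 + 138 @ $18 + 182 @ $20 + 131 @ $22 = $9,699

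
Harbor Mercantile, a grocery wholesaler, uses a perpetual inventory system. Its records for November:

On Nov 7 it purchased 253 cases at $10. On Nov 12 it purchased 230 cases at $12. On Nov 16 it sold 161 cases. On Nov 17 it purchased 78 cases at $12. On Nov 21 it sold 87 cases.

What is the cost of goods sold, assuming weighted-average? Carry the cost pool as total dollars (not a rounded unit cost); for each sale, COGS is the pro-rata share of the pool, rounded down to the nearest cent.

After Nov 7: 253 on hand, pool $2,530.00 (≈ $10.0000 each)
After Nov 12: 483 on hand, pool $5,290.00 (≈ $10.9524 each)
Nov 16, sell 161: 161/483 × $5,290.00 → $1,763.33
After Nov 17: 400 on hand, pool $4,462.67 (≈ $11.1567 each)
Nov 21, sell 87: 87/400 × $4,462.67 → $970.63
Total COGS = $1,763.33 + $970.63 = $2,733.96
Ending inventory (cost pool remaining) = $3,492.04
Check: goods available $6,226.00 = COGS $2,733.96 + ending $3,492.04

COGS = $2,733.96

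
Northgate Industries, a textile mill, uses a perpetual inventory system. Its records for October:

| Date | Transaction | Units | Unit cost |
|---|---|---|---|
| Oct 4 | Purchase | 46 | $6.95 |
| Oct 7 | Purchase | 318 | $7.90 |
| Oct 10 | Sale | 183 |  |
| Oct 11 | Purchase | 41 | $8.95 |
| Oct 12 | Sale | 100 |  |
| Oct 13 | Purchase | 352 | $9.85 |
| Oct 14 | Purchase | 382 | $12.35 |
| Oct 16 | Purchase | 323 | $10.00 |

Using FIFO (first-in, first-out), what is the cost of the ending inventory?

Ending inventory = $12,421.75

Oct 10, 183 sold [FIFO — oldest first]: 46 @ $6.95 + 137 @ $7.90 = $1,402.00
Oct 12, 100 sold [FIFO — oldest first]: 100 @ $7.90 = $790.00
Total COGS = $1,402.00 + $790.00 = $2,192.00
Ending inventory: 81 @ $7.90 + 41 @ $8.95 + 352 @ $9.85 + 382 @ $12.35 + 323 @ $10.00 = $12,421.75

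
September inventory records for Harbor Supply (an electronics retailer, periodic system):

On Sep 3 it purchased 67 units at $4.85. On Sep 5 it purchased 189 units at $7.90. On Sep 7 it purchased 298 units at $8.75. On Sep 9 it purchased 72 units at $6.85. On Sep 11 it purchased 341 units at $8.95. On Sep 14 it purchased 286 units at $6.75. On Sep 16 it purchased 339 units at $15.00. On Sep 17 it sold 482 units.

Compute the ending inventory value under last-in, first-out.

Ending inventory = $8,935.95

Sep 17, 482 sold [LIFO — newest first]: 339 @ $15.00 + 143 @ $6.75 = $6,050.25
Ending inventory: 67 @ $4.85 + 189 @ $7.90 + 298 @ $8.75 + 72 @ $6.85 + 341 @ $8.95 + 143 @ $6.75 = $8,935.95
Check: goods available $14,986.20 = COGS $6,050.25 + ending $8,935.95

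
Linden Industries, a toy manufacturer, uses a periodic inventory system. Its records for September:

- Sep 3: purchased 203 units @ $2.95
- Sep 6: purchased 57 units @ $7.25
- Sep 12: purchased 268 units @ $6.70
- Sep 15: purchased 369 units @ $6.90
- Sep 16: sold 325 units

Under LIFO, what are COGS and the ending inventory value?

COGS = $2,242.50; ending inventory = $3,111.30

Sep 16, 325 sold [LIFO — newest first]: 325 @ $6.90 = $2,242.50
Ending inventory: 203 @ $2.95 + 57 @ $7.25 + 268 @ $6.70 + 44 @ $6.90 = $3,111.30
Check: goods available $5,353.80 = COGS $2,242.50 + ending $3,111.30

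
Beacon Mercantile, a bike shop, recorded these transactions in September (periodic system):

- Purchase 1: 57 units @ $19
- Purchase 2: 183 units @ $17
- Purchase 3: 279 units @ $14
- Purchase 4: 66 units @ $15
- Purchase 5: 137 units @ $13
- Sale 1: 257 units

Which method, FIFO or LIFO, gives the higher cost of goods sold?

FIFO

FIFO COGS: 57 @ $19 + 183 @ $17 + 17 @ $14 = $4,432
LIFO COGS: 137 @ $13 + 66 @ $15 + 54 @ $14 = $3,527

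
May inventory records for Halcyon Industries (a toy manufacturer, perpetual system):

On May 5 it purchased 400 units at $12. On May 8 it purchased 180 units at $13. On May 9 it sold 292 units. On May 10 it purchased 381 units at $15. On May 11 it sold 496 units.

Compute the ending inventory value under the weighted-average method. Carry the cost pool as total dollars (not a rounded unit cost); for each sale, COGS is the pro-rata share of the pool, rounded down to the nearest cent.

After May 5: 400 on hand, pool $4,800.00 (≈ $12.0000 each)
After May 8: 580 on hand, pool $7,140.00 (≈ $12.3103 each)
May 9, sell 292: 292/580 × $7,140.00 → $3,594.62
After May 10: 669 on hand, pool $9,260.38 (≈ $13.8421 each)
May 11, sell 496: 496/669 × $9,260.38 → $6,865.69
Total COGS = $3,594.62 + $6,865.69 = $10,460.31
Ending inventory (cost pool remaining) = $2,394.69

Ending inventory = $2,394.69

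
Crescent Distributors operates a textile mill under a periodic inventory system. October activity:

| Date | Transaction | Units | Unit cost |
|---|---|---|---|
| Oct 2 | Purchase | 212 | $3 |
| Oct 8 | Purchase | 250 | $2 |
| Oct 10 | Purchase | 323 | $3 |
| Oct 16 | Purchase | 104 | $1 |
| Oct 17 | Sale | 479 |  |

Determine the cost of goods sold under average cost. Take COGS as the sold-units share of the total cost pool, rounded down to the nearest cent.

Oct 17, sell 479: 479/889 × $2,209.00 → $1,190.22
Ending inventory (cost pool remaining) = $1,018.78
Check: goods available $2,209.00 = COGS $1,190.22 + ending $1,018.78

COGS = $1,190.22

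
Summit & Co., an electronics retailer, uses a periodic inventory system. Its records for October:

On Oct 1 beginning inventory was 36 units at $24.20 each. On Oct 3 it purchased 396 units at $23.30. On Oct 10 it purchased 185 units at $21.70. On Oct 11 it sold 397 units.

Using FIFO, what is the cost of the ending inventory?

Oct 11, 397 sold [FIFO — oldest first]: 36 @ $24.20 + 361 @ $23.30 = $9,282.50
Ending inventory: 35 @ $23.30 + 185 @ $21.70 = $4,830.00

Ending inventory = $4,830.00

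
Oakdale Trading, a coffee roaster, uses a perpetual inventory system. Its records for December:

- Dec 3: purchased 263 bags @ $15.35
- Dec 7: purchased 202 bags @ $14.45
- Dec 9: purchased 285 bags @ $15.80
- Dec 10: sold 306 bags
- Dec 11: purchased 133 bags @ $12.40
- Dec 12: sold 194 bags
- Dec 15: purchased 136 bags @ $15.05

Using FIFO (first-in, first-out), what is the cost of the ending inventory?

Ending inventory = $7,646.00

Dec 10, 306 sold [FIFO — oldest first]: 263 @ $15.35 + 43 @ $14.45 = $4,658.40
Dec 12, 194 sold [FIFO — oldest first]: 159 @ $14.45 + 35 @ $15.80 = $2,850.55
Total COGS = $4,658.40 + $2,850.55 = $7,508.95
Ending inventory: 250 @ $15.80 + 133 @ $12.40 + 136 @ $15.05 = $7,646.00
Check: goods available $15,154.95 = COGS $7,508.95 + ending $7,646.00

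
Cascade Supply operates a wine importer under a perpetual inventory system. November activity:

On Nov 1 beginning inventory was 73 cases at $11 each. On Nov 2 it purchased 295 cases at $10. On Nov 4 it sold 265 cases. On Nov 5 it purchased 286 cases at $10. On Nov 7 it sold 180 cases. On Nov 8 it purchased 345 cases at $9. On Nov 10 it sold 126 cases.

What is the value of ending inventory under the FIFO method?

Ending inventory = $3,935

Nov 4, 265 sold [FIFO — oldest first]: 73 @ $11 + 192 @ $10 = $2,723
Nov 7, 180 sold [FIFO — oldest first]: 103 @ $10 + 77 @ $10 = $1,800
Nov 10, 126 sold [FIFO — oldest first]: 126 @ $10 = $1,260
Total COGS = $2,723 + $1,800 + $1,260 = $5,783
Ending inventory: 83 @ $10 + 345 @ $9 = $3,935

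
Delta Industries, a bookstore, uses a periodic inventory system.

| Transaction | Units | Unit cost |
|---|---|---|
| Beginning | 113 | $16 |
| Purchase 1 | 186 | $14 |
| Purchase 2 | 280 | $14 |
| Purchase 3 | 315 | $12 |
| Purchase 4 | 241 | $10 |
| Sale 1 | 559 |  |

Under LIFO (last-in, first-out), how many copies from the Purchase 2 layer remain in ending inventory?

Sale 1 (559) [LIFO — newest first]: 241 @ $10 + 315 @ $12 + 3 @ $14 = $6,232
Ending inventory: 113 @ $16 + 186 @ $14 + 277 @ $14 = $8,290

277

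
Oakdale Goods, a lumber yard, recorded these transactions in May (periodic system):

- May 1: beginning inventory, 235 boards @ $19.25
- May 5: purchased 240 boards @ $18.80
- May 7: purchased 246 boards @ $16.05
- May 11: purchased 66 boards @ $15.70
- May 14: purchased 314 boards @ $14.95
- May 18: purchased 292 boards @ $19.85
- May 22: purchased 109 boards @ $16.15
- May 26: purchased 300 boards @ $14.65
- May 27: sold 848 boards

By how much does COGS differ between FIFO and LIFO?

$783.00

FIFO COGS: 235 @ $19.25 + 240 @ $18.80 + 246 @ $16.05 + 66 @ $15.70 + 61 @ $14.95 = $14,932.20
LIFO COGS: 300 @ $14.65 + 109 @ $16.15 + 292 @ $19.85 + 147 @ $14.95 = $14,149.20
Difference = |$14,932.20 − $14,149.20| = $783.00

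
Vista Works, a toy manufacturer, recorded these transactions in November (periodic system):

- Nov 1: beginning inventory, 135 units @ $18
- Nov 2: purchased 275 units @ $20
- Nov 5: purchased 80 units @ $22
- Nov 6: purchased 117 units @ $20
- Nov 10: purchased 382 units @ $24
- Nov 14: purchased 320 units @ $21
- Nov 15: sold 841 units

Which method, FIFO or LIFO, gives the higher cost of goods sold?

FIFO COGS: 135 @ $18 + 275 @ $20 + 80 @ $22 + 117 @ $20 + 234 @ $24 = $17,646
LIFO COGS: 320 @ $21 + 382 @ $24 + 117 @ $20 + 22 @ $22 = $18,712

LIFO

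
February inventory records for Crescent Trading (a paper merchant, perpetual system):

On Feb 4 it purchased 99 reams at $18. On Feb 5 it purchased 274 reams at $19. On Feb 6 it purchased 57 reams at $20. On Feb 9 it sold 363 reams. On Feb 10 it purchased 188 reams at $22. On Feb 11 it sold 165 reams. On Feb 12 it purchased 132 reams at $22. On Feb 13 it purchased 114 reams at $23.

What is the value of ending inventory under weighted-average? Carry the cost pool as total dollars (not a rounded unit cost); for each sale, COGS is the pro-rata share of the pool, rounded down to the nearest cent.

Ending inventory = $7,432.76

After Feb 4: 99 on hand, pool $1,782.00 (≈ $18.0000 each)
After Feb 5: 373 on hand, pool $6,988.00 (≈ $18.7346 each)
After Feb 6: 430 on hand, pool $8,128.00 (≈ $18.9023 each)
Feb 9, sell 363: 363/430 × $8,128.00 → $6,861.54
After Feb 10: 255 on hand, pool $5,402.46 (≈ $21.1861 each)
Feb 11, sell 165: 165/255 × $5,402.46 → $3,495.70
After Feb 12: 222 on hand, pool $4,810.76 (≈ $21.6701 each)
After Feb 13: 336 on hand, pool $7,432.76 (≈ $22.1213 each)
Total COGS = $6,861.54 + $3,495.70 = $10,357.24
Ending inventory (cost pool remaining) = $7,432.76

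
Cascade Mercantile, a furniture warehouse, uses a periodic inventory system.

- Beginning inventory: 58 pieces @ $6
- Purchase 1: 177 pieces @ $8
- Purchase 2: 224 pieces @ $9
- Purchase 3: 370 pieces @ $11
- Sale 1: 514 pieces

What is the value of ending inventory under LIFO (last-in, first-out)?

Sale 1 (514) [LIFO — newest first]: 370 @ $11 + 144 @ $9 = $5,366
Ending inventory: 58 @ $6 + 177 @ $8 + 80 @ $9 = $2,484

Ending inventory = $2,484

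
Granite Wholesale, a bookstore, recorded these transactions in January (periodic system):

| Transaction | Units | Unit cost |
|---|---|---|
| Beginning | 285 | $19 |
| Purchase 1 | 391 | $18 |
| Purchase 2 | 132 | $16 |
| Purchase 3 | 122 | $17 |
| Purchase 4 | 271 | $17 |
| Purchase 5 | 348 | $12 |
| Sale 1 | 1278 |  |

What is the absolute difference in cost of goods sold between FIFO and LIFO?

FIFO COGS: 285 @ $19 + 391 @ $18 + 132 @ $16 + 122 @ $17 + 271 @ $17 + 77 @ $12 = $22,170
LIFO COGS: 348 @ $12 + 271 @ $17 + 122 @ $17 + 132 @ $16 + 391 @ $18 + 14 @ $19 = $20,273
Difference = |$22,170 − $20,273| = $1,897

$1,897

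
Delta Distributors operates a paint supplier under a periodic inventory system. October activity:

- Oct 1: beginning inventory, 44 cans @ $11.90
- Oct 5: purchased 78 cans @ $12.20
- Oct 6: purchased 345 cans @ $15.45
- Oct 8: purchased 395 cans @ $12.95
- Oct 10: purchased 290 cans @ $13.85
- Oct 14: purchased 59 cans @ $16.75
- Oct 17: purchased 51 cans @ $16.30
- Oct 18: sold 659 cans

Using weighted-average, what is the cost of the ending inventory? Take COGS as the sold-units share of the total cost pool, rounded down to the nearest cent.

Oct 18, sell 659: 659/1262 × $17,756.75 → $9,272.34
Ending inventory (cost pool remaining) = $8,484.41

Ending inventory = $8,484.41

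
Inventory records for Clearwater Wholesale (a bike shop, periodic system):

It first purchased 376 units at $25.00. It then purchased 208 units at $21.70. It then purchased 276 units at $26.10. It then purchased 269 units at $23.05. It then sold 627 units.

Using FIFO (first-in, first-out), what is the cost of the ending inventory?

Sale 1 (627) [FIFO — oldest first]: 376 @ $25.00 + 208 @ $21.70 + 43 @ $26.10 = $15,035.90
Ending inventory: 233 @ $26.10 + 269 @ $23.05 = $12,281.75

Ending inventory = $12,281.75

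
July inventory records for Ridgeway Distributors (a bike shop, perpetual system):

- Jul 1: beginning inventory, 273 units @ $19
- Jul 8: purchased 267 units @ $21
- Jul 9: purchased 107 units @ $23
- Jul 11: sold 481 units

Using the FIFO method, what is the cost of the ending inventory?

Ending inventory = $3,700

Jul 11, 481 sold [FIFO — oldest first]: 273 @ $19 + 208 @ $21 = $9,555
Ending inventory: 59 @ $21 + 107 @ $23 = $3,700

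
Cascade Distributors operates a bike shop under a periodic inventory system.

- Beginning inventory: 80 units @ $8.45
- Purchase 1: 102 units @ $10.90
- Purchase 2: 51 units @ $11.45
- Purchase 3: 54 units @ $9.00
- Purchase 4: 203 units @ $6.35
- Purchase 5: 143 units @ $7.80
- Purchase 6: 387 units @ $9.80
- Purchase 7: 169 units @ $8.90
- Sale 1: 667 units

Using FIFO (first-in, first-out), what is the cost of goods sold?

Sale 1 (667) [FIFO — oldest first]: 80 @ $8.45 + 102 @ $10.90 + 51 @ $11.45 + 54 @ $9.00 + 203 @ $6.35 + 143 @ $7.80 + 34 @ $9.80 = $5,595.40
Ending inventory: 353 @ $9.80 + 169 @ $8.90 = $4,963.50

COGS = $5,595.40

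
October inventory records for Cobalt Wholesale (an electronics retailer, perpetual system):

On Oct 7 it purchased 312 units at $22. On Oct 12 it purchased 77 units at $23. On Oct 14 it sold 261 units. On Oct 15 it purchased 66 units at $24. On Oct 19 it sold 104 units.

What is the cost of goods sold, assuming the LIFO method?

Oct 14, 261 sold [LIFO — newest first]: 77 @ $23 + 184 @ $22 = $5,819
Oct 19, 104 sold [LIFO — newest first]: 66 @ $24 + 38 @ $22 = $2,420
Total COGS = $5,819 + $2,420 = $8,239
Ending inventory: 90 @ $22 = $1,980
Check: goods available $10,219 = COGS $8,239 + ending $1,980

COGS = $8,239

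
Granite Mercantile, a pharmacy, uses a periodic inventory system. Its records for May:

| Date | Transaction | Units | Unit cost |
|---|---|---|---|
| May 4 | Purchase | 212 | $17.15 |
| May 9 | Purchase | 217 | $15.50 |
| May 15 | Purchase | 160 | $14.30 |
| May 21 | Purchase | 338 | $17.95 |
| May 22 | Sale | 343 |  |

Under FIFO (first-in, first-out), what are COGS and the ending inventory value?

COGS = $5,666.30; ending inventory = $9,688.10

May 22, 343 sold [FIFO — oldest first]: 212 @ $17.15 + 131 @ $15.50 = $5,666.30
Ending inventory: 86 @ $15.50 + 160 @ $14.30 + 338 @ $17.95 = $9,688.10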